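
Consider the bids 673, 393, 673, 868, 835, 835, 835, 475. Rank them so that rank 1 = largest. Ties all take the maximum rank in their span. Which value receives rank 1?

Sorted (descending): 868, 835, 835, 835, 673, 673, 475, 393
The 3 values of 835 occupy positions 2–4 → each gets rank 4.
The 2 values of 673 occupy positions 5–6 → each gets rank 6.
Rank 1 → value 868.

868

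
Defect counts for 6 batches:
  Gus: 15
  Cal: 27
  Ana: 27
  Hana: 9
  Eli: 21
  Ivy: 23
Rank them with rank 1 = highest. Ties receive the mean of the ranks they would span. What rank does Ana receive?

Sorted (descending): 27, 27, 23, 21, 15, 9
The 2 values of 27 occupy positions 1–2 → average rank (1+2)/2 = 1.5.
Ana has value 27 → rank 1.5.

1.5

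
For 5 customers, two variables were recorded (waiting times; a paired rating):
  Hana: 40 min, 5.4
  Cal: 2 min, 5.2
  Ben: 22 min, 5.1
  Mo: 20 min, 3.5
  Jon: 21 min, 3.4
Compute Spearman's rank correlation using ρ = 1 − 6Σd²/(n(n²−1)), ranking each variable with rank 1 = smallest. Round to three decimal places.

Ranks of variable 1: 5, 1, 4, 2, 3
Ranks of variable 2: 5, 4, 3, 2, 1
d = r₁ − r₂: 0, -3, 1, 0, 2
d²: 0, 9, 1, 0, 4; Σd² = 14
ρ = 1 − 6·14/(5·24) = 1 − 84/120 = 0.300

0.300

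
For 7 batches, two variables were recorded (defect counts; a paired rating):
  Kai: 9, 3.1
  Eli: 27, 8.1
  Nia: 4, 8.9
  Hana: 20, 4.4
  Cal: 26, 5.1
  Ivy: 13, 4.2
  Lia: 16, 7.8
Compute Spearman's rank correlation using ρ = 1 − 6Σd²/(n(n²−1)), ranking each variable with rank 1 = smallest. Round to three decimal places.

0.143

Ranks of variable 1: 2, 7, 1, 5, 6, 3, 4
Ranks of variable 2: 1, 6, 7, 3, 4, 2, 5
d = r₁ − r₂: 1, 1, -6, 2, 2, 1, -1
d²: 1, 1, 36, 4, 4, 1, 1; Σd² = 48
ρ = 1 − 6·48/(7·48) = 1 − 288/336 = 0.143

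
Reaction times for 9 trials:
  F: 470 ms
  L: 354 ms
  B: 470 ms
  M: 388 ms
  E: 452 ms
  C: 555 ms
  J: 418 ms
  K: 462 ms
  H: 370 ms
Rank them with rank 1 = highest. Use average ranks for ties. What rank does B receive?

Sorted (descending): 555, 470, 470, 462, 452, 418, 388, 370, 354
The 2 values of 470 occupy positions 2–3 → average rank (2+3)/2 = 2.5.
B has value 470 ms → rank 2.5.

2.5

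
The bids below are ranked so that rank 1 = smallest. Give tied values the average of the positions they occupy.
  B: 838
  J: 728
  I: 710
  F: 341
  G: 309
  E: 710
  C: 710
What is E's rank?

4

Sorted (ascending): 309, 341, 710, 710, 710, 728, 838
The 3 values of 710 occupy positions 3–5 → average rank 4.
E has value 710 → rank 4.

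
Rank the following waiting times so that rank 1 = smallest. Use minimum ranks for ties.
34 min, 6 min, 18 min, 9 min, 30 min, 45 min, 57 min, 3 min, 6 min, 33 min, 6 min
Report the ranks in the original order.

9, 2, 6, 5, 7, 10, 11, 1, 2, 8, 2

Sorted (ascending): 3, 6, 6, 6, 9, 18, 30, 33, 34, 45, 57
The 3 values of 6 occupy positions 2–4 → each gets rank 2.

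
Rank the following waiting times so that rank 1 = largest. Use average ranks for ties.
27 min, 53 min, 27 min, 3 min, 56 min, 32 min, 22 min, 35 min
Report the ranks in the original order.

Sorted (descending): 56, 53, 35, 32, 27, 27, 22, 3
The 2 values of 27 occupy positions 5–6 → average rank (5+6)/2 = 5.5.

5.5, 2, 5.5, 8, 1, 4, 7, 3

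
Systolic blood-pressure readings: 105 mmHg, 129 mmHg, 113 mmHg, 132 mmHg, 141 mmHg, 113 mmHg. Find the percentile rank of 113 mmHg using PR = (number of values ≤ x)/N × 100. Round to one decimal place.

50.0

N = 6.
Strictly below 113: 1. Equal to 113: 2.
PR = 3/6 × 100 = 50.0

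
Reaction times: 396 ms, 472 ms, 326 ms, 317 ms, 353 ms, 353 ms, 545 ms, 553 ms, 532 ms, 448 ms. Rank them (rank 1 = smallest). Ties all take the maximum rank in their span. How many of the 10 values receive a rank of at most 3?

Sorted (ascending): 317, 326, 353, 353, 396, 448, 472, 532, 545, 553
The 2 values of 353 occupy positions 3–4 → each gets rank 4.
Ranks ≤ 3: {1, 2} → 2 values.

2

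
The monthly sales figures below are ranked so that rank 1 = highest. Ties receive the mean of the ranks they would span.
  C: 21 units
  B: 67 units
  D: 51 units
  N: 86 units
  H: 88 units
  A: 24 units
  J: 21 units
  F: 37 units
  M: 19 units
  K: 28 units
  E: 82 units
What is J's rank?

Sorted (descending): 88, 86, 82, 67, 51, 37, 28, 24, 21, 21, 19
The 2 values of 21 occupy positions 9–10 → average rank (9+10)/2 = 9.5.
J has value 21 units → rank 9.5.

9.5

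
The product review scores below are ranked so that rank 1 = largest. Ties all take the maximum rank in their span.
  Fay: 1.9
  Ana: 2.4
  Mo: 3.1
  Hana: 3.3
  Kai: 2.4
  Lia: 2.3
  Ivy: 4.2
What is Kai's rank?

5

Sorted (descending): 4.2, 3.3, 3.1, 2.4, 2.4, 2.3, 1.9
The 2 values of 2.4 occupy positions 4–5 → each gets rank 5.
Kai has value 2.4 → rank 5.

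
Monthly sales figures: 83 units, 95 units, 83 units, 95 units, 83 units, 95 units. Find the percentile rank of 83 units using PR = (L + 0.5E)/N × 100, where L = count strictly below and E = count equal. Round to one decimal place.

25.0

N = 6.
Strictly below 83: 0. Equal to 83: 3.
PR = (0 + 0.5·3)/6 × 100 = 25.0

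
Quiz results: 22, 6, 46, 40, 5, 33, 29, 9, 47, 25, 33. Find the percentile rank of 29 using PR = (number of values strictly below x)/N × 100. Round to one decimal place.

45.5

N = 11.
Strictly below 29: 5. Equal to 29: 1.
PR = 5/11 × 100 = 45.5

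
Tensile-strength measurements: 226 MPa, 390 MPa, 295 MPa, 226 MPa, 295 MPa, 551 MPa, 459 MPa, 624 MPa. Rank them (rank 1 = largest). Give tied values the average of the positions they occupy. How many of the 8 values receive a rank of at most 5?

4

Sorted (descending): 624, 551, 459, 390, 295, 295, 226, 226
The 2 values of 295 occupy positions 5–6 → average rank (5+6)/2 = 5.5.
The 2 values of 226 occupy positions 7–8 → average rank (7+8)/2 = 7.5.
Ranks ≤ 5: {1, 2, 3, 4} → 4 values.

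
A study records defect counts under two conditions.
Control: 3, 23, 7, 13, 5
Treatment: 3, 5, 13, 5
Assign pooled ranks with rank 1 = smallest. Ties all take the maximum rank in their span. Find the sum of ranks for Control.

30

Sorted (ascending): 3, 3, 5, 5, 5, 7, 13, 13, 23
The 2 values of 3 occupy positions 1–2 → each gets rank 2.
The 3 values of 5 occupy positions 3–5 → each gets rank 5.
The 2 values of 13 occupy positions 7–8 → each gets rank 8.
Control values → pooled ranks: 3→2, 23→9, 7→6, 13→8, 5→5
Rank sum = 2 + 9 + 6 + 8 + 5 = 30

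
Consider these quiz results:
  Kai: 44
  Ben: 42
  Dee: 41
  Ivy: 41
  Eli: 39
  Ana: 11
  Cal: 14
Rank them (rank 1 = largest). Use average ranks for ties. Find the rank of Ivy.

3.5

Sorted (descending): 44, 42, 41, 41, 39, 14, 11
The 2 values of 41 occupy positions 3–4 → average rank (3+4)/2 = 3.5.
Ivy has value 41 → rank 3.5.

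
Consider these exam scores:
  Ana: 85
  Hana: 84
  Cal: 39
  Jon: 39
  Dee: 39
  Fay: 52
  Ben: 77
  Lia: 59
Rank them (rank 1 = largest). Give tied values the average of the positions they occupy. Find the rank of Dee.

Sorted (descending): 85, 84, 77, 59, 52, 39, 39, 39
The 3 values of 39 occupy positions 6–8 → average rank 7.
Dee has value 39 → rank 7.

7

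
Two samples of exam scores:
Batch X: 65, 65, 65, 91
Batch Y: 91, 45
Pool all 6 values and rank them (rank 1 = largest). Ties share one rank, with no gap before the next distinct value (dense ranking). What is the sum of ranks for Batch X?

7

Sorted (descending): 91, 91, 65, 65, 65, 45
The 2 values of 91 share dense rank 1.
The 3 values of 65 share dense rank 2.
Remaining distinct values take the next consecutive integers.
Batch X values → pooled ranks: 65→2, 65→2, 65→2, 91→1
Rank sum = 2 + 2 + 2 + 1 = 7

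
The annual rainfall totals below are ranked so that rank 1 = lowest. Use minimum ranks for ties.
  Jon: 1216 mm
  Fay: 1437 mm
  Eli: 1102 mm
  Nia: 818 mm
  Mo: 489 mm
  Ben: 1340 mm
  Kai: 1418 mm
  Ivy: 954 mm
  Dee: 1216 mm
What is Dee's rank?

5

Sorted (ascending): 489, 818, 954, 1102, 1216, 1216, 1340, 1418, 1437
The 2 values of 1216 occupy positions 5–6 → each gets rank 5.
Dee has value 1216 mm → rank 5.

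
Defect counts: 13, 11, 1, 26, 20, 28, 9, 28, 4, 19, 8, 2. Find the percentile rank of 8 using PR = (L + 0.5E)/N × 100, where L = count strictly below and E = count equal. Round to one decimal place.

N = 12.
Strictly below 8: 3. Equal to 8: 1.
PR = (3 + 0.5·1)/12 × 100 = 29.2

29.2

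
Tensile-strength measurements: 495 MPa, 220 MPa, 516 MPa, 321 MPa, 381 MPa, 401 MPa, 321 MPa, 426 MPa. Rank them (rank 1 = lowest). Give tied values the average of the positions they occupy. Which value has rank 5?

401

Sorted (ascending): 220, 321, 321, 381, 401, 426, 495, 516
The 2 values of 321 occupy positions 2–3 → average rank (2+3)/2 = 2.5.
Rank 5 → value 401.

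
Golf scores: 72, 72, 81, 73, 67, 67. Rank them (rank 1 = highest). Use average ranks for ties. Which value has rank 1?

Sorted (descending): 81, 73, 72, 72, 67, 67
The 2 values of 72 occupy positions 3–4 → average rank (3+4)/2 = 3.5.
The 2 values of 67 occupy positions 5–6 → average rank (5+6)/2 = 5.5.
Rank 1 → value 81.

81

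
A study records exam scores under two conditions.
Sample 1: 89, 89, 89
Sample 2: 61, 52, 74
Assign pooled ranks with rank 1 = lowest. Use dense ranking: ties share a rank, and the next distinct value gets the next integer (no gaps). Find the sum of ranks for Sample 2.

Sorted (ascending): 52, 61, 74, 89, 89, 89
The 3 values of 89 share dense rank 4.
Remaining distinct values take the next consecutive integers.
Sample 2 values → pooled ranks: 61→2, 52→1, 74→3
Rank sum = 2 + 1 + 3 = 6

6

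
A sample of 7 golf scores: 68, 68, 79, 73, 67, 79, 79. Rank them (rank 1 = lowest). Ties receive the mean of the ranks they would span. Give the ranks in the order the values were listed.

2.5, 2.5, 6, 4, 1, 6, 6

Sorted (ascending): 67, 68, 68, 73, 79, 79, 79
The 2 values of 68 occupy positions 2–3 → average rank (2+3)/2 = 2.5.
The 3 values of 79 occupy positions 5–7 → average rank 6.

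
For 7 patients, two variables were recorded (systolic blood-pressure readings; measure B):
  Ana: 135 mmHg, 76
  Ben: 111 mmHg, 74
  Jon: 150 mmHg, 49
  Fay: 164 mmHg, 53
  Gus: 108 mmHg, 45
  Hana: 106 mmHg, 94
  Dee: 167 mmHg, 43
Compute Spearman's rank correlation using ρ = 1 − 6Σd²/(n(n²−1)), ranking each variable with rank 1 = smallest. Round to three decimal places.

Ranks of variable 1: 4, 3, 5, 6, 2, 1, 7
Ranks of variable 2: 6, 5, 3, 4, 2, 7, 1
d = r₁ − r₂: -2, -2, 2, 2, 0, -6, 6
d²: 4, 4, 4, 4, 0, 36, 36; Σd² = 88
ρ = 1 − 6·88/(7·48) = 1 − 528/336 = -0.571

-0.571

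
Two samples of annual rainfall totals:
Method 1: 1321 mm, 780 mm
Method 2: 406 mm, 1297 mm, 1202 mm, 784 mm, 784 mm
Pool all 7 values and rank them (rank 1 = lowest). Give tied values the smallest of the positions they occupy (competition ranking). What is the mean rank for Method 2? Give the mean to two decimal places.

3.60

Sorted (ascending): 406, 780, 784, 784, 1202, 1297, 1321
The 2 values of 784 occupy positions 3–4 → each gets rank 3.
Method 2 values → pooled ranks: 406→1, 1297→6, 1202→5, 784→3, 784→3
Mean rank = (1 + 6 + 5 + 3 + 3) / 5 = 3.60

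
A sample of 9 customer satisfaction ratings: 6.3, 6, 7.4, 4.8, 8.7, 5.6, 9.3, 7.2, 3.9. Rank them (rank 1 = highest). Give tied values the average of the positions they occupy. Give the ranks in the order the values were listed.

Sorted (descending): 9.3, 8.7, 7.4, 7.2, 6.3, 6, 5.6, 4.8, 3.9
No ties — each value takes its position as its rank.

5, 6, 3, 8, 2, 7, 1, 4, 9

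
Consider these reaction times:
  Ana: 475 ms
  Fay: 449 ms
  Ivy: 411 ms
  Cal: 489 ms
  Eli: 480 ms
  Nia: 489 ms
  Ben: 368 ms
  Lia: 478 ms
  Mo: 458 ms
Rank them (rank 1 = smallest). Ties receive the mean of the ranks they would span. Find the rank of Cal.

8.5

Sorted (ascending): 368, 411, 449, 458, 475, 478, 480, 489, 489
The 2 values of 489 occupy positions 8–9 → average rank (8+9)/2 = 8.5.
Cal has value 489 ms → rank 8.5.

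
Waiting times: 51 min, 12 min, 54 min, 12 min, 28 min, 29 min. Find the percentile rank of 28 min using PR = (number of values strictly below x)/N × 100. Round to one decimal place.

N = 6.
Strictly below 28: 2. Equal to 28: 1.
PR = 2/6 × 100 = 33.3

33.3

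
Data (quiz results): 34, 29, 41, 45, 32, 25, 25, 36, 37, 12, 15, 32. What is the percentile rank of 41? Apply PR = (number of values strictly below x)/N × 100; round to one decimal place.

83.3

N = 12.
Strictly below 41: 10. Equal to 41: 1.
PR = 10/12 × 100 = 83.3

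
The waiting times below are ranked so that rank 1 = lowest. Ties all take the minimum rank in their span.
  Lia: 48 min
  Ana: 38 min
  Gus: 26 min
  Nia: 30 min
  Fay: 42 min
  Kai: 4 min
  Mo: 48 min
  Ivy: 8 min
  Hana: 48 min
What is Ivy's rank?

2

Sorted (ascending): 4, 8, 26, 30, 38, 42, 48, 48, 48
The 3 values of 48 occupy positions 7–9 → each gets rank 7.
Ivy has value 8 min → rank 2.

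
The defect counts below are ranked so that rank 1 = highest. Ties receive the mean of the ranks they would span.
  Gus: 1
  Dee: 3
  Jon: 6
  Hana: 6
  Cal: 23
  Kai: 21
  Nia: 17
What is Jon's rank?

Sorted (descending): 23, 21, 17, 6, 6, 3, 1
The 2 values of 6 occupy positions 4–5 → average rank (4+5)/2 = 4.5.
Jon has value 6 → rank 4.5.

4.5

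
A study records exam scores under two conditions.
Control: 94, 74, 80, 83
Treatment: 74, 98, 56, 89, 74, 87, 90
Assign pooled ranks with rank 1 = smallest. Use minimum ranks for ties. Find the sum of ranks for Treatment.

Sorted (ascending): 56, 74, 74, 74, 80, 83, 87, 89, 90, 94, 98
The 3 values of 74 occupy positions 2–4 → each gets rank 2.
Treatment values → pooled ranks: 74→2, 98→11, 56→1, 89→8, 74→2, 87→7, 90→9
Rank sum = 2 + 11 + 1 + 8 + 2 + 7 + 9 = 40

40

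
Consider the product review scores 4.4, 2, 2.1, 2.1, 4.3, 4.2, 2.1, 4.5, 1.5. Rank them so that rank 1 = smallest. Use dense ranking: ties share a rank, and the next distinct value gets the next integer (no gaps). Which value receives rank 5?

Sorted (ascending): 1.5, 2, 2.1, 2.1, 2.1, 4.2, 4.3, 4.4, 4.5
The 3 values of 2.1 share dense rank 3.
Remaining distinct values take the next consecutive integers.
Rank 5 → value 4.3.

4.3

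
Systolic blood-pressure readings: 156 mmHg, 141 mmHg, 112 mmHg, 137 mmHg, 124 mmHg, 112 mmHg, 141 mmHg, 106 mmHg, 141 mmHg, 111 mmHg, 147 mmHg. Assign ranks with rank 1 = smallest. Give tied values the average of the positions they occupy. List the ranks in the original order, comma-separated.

11, 8, 3.5, 6, 5, 3.5, 8, 1, 8, 2, 10

Sorted (ascending): 106, 111, 112, 112, 124, 137, 141, 141, 141, 147, 156
The 2 values of 112 occupy positions 3–4 → average rank (3+4)/2 = 3.5.
The 3 values of 141 occupy positions 7–9 → average rank 8.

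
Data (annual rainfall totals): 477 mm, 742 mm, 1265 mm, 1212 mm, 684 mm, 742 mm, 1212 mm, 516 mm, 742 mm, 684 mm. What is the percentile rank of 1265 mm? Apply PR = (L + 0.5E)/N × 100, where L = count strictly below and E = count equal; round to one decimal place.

95.0

N = 10.
Strictly below 1265: 9. Equal to 1265: 1.
PR = (9 + 0.5·1)/10 × 100 = 95.0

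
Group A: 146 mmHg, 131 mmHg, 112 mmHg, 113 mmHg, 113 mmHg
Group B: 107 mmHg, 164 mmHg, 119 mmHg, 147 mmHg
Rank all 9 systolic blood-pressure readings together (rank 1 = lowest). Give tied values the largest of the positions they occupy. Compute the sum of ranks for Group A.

Sorted (ascending): 107, 112, 113, 113, 119, 131, 146, 147, 164
The 2 values of 113 occupy positions 3–4 → each gets rank 4.
Group A values → pooled ranks: 146→7, 131→6, 112→2, 113→4, 113→4
Rank sum = 7 + 6 + 2 + 4 + 4 = 23

23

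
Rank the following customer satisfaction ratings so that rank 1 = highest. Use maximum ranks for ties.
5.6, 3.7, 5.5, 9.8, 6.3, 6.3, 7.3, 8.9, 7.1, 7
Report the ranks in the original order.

8, 10, 9, 1, 7, 7, 3, 2, 4, 5

Sorted (descending): 9.8, 8.9, 7.3, 7.1, 7, 6.3, 6.3, 5.6, 5.5, 3.7
The 2 values of 6.3 occupy positions 6–7 → each gets rank 7.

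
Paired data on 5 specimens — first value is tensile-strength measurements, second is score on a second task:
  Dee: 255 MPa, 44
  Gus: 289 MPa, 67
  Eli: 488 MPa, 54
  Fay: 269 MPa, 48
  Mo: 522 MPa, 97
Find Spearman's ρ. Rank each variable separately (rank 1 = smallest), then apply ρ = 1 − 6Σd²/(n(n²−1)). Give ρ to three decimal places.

0.900

Ranks of variable 1: 1, 3, 4, 2, 5
Ranks of variable 2: 1, 4, 3, 2, 5
d = r₁ − r₂: 0, -1, 1, 0, 0
d²: 0, 1, 1, 0, 0; Σd² = 2
ρ = 1 − 6·2/(5·24) = 1 − 12/120 = 0.900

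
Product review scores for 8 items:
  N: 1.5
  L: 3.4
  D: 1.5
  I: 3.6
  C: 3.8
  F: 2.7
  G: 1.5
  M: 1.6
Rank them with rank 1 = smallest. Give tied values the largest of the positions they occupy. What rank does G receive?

3

Sorted (ascending): 1.5, 1.5, 1.5, 1.6, 2.7, 3.4, 3.6, 3.8
The 3 values of 1.5 occupy positions 1–3 → each gets rank 3.
G has value 1.5 → rank 3.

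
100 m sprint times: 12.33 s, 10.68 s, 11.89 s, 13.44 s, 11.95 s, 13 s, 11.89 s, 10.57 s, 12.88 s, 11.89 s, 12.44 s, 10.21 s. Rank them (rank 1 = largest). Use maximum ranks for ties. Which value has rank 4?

12.44

Sorted (descending): 13.44, 13, 12.88, 12.44, 12.33, 11.95, 11.89, 11.89, 11.89, 10.68, 10.57, 10.21
The 3 values of 11.89 occupy positions 7–9 → each gets rank 9.
Rank 4 → value 12.44.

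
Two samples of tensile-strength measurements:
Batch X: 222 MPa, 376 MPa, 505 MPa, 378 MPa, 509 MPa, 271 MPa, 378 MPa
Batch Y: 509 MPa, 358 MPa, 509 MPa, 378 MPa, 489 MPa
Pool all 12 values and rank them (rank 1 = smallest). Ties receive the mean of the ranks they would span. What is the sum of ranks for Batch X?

39

Sorted (ascending): 222, 271, 358, 376, 378, 378, 378, 489, 505, 509, 509, 509
The 3 values of 378 occupy positions 5–7 → average rank 6.
The 3 values of 509 occupy positions 10–12 → average rank 11.
Batch X values → pooled ranks: 222→1, 376→4, 505→9, 378→6, 509→11, 271→2, 378→6
Rank sum = 1 + 4 + 9 + 6 + 11 + 2 + 6 = 39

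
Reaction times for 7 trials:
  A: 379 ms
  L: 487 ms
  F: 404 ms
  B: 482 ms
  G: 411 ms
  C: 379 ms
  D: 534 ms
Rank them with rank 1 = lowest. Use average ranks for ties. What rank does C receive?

Sorted (ascending): 379, 379, 404, 411, 482, 487, 534
The 2 values of 379 occupy positions 1–2 → average rank (1+2)/2 = 1.5.
C has value 379 ms → rank 1.5.

1.5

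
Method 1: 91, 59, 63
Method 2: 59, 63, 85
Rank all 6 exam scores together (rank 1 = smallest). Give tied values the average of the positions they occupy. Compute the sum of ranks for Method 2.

10

Sorted (ascending): 59, 59, 63, 63, 85, 91
The 2 values of 59 occupy positions 1–2 → average rank (1+2)/2 = 1.5.
The 2 values of 63 occupy positions 3–4 → average rank (3+4)/2 = 3.5.
Method 2 values → pooled ranks: 59→1.5, 63→3.5, 85→5
Rank sum = 1.5 + 3.5 + 5 = 10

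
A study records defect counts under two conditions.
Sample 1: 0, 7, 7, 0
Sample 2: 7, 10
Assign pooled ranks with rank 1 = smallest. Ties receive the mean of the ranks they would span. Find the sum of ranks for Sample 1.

11

Sorted (ascending): 0, 0, 7, 7, 7, 10
The 2 values of 0 occupy positions 1–2 → average rank (1+2)/2 = 1.5.
The 3 values of 7 occupy positions 3–5 → average rank 4.
Sample 1 values → pooled ranks: 0→1.5, 7→4, 7→4, 0→1.5
Rank sum = 1.5 + 4 + 4 + 1.5 = 11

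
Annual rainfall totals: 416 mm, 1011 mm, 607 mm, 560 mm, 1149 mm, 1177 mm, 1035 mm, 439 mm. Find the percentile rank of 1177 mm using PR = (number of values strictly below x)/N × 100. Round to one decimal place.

87.5

N = 8.
Strictly below 1177: 7. Equal to 1177: 1.
PR = 7/8 × 100 = 87.5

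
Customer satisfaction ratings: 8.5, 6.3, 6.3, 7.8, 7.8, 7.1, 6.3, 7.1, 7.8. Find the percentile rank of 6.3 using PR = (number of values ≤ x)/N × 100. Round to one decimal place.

N = 9.
Strictly below 6.3: 0. Equal to 6.3: 3.
PR = 3/9 × 100 = 33.3

33.3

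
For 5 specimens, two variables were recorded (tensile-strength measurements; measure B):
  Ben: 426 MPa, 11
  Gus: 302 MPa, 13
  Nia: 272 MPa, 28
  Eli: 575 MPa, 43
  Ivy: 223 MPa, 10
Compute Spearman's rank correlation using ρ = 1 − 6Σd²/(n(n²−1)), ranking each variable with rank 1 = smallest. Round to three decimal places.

Ranks of variable 1: 4, 3, 2, 5, 1
Ranks of variable 2: 2, 3, 4, 5, 1
d = r₁ − r₂: 2, 0, -2, 0, 0
d²: 4, 0, 4, 0, 0; Σd² = 8
ρ = 1 − 6·8/(5·24) = 1 − 48/120 = 0.600

0.600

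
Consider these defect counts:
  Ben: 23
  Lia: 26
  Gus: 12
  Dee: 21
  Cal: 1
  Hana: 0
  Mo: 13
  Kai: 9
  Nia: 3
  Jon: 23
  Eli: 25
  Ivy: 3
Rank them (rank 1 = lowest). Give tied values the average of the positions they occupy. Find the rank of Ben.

Sorted (ascending): 0, 1, 3, 3, 9, 12, 13, 21, 23, 23, 25, 26
The 2 values of 3 occupy positions 3–4 → average rank (3+4)/2 = 3.5.
The 2 values of 23 occupy positions 9–10 → average rank (9+10)/2 = 9.5.
Ben has value 23 → rank 9.5.

9.5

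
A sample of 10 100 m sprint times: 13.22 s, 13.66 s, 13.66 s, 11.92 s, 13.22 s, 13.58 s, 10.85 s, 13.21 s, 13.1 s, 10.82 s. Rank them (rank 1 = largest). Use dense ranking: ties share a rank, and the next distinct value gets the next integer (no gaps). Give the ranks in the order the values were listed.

3, 1, 1, 6, 3, 2, 7, 4, 5, 8

Sorted (descending): 13.66, 13.66, 13.58, 13.22, 13.22, 13.21, 13.1, 11.92, 10.85, 10.82
The 2 values of 13.66 share dense rank 1.
The 2 values of 13.22 share dense rank 3.
Remaining distinct values take the next consecutive integers.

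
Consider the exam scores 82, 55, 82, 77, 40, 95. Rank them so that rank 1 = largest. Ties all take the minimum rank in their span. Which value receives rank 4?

Sorted (descending): 95, 82, 82, 77, 55, 40
The 2 values of 82 occupy positions 2–3 → each gets rank 2.
Rank 4 → value 77.

77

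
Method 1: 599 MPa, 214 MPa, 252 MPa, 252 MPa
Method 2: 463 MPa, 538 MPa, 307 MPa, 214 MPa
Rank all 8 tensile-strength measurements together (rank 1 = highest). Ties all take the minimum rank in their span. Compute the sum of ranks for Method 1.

18

Sorted (descending): 599, 538, 463, 307, 252, 252, 214, 214
The 2 values of 252 occupy positions 5–6 → each gets rank 5.
The 2 values of 214 occupy positions 7–8 → each gets rank 7.
Method 1 values → pooled ranks: 599→1, 214→7, 252→5, 252→5
Rank sum = 1 + 7 + 5 + 5 = 18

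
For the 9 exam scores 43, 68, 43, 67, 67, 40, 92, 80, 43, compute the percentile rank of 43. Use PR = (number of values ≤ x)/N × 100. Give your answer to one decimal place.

44.4

N = 9.
Strictly below 43: 1. Equal to 43: 3.
PR = 4/9 × 100 = 44.4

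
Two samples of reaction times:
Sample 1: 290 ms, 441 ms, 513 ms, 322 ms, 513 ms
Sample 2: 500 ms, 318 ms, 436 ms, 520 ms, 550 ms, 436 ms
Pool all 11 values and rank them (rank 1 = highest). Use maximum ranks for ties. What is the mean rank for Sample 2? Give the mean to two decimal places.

5.67

Sorted (descending): 550, 520, 513, 513, 500, 441, 436, 436, 322, 318, 290
The 2 values of 513 occupy positions 3–4 → each gets rank 4.
The 2 values of 436 occupy positions 7–8 → each gets rank 8.
Sample 2 values → pooled ranks: 500→5, 318→10, 436→8, 520→2, 550→1, 436→8
Mean rank = (5 + 10 + 8 + 2 + 1 + 8) / 6 = 5.67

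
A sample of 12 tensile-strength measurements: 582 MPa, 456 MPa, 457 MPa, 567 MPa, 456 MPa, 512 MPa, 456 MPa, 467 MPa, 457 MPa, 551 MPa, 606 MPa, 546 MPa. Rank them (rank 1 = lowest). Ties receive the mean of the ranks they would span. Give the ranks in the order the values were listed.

11, 2, 4.5, 10, 2, 7, 2, 6, 4.5, 9, 12, 8

Sorted (ascending): 456, 456, 456, 457, 457, 467, 512, 546, 551, 567, 582, 606
The 3 values of 456 occupy positions 1–3 → average rank 2.
The 2 values of 457 occupy positions 4–5 → average rank (4+5)/2 = 4.5.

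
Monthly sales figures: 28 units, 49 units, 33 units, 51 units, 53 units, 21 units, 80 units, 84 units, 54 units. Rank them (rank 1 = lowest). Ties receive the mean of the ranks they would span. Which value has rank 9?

Sorted (ascending): 21, 28, 33, 49, 51, 53, 54, 80, 84
No ties — each value takes its position as its rank.
Rank 9 → value 84.

84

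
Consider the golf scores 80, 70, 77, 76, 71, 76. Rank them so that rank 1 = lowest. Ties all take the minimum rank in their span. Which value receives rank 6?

Sorted (ascending): 70, 71, 76, 76, 77, 80
The 2 values of 76 occupy positions 3–4 → each gets rank 3.
Rank 6 → value 80.

80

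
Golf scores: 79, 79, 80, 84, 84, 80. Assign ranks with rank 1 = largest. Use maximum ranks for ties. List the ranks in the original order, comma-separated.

Sorted (descending): 84, 84, 80, 80, 79, 79
The 2 values of 84 occupy positions 1–2 → each gets rank 2.
The 2 values of 80 occupy positions 3–4 → each gets rank 4.
The 2 values of 79 occupy positions 5–6 → each gets rank 6.

6, 6, 4, 2, 2, 4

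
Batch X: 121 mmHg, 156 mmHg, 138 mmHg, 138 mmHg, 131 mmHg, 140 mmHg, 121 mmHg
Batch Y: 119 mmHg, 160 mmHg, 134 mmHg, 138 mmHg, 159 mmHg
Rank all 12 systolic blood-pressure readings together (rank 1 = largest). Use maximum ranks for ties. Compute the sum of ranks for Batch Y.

Sorted (descending): 160, 159, 156, 140, 138, 138, 138, 134, 131, 121, 121, 119
The 3 values of 138 occupy positions 5–7 → each gets rank 7.
The 2 values of 121 occupy positions 10–11 → each gets rank 11.
Batch Y values → pooled ranks: 119→12, 160→1, 134→8, 138→7, 159→2
Rank sum = 12 + 1 + 8 + 7 + 2 = 30

30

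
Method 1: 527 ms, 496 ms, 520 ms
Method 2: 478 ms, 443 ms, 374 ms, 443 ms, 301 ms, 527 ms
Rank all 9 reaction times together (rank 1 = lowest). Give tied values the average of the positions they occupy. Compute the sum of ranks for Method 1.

21.5

Sorted (ascending): 301, 374, 443, 443, 478, 496, 520, 527, 527
The 2 values of 443 occupy positions 3–4 → average rank (3+4)/2 = 3.5.
The 2 values of 527 occupy positions 8–9 → average rank (8+9)/2 = 8.5.
Method 1 values → pooled ranks: 527→8.5, 496→6, 520→7
Rank sum = 8.5 + 6 + 7 = 21.5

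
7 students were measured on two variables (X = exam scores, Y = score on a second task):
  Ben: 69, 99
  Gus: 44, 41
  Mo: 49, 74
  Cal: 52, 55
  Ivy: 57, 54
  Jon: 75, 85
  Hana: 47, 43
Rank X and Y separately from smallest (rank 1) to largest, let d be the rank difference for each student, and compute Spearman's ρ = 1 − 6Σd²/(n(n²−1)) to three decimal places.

Ranks of variable 1: 6, 1, 3, 4, 5, 7, 2
Ranks of variable 2: 7, 1, 5, 4, 3, 6, 2
d = r₁ − r₂: -1, 0, -2, 0, 2, 1, 0
d²: 1, 0, 4, 0, 4, 1, 0; Σd² = 10
ρ = 1 − 6·10/(7·48) = 1 − 60/336 = 0.821

0.821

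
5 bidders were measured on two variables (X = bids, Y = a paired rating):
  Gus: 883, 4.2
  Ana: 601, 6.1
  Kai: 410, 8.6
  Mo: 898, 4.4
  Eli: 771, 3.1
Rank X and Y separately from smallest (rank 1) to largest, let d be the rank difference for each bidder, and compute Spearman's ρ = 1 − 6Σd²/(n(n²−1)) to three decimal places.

Ranks of variable 1: 4, 2, 1, 5, 3
Ranks of variable 2: 2, 4, 5, 3, 1
d = r₁ − r₂: 2, -2, -4, 2, 2
d²: 4, 4, 16, 4, 4; Σd² = 32
ρ = 1 − 6·32/(5·24) = 1 − 192/120 = -0.600

-0.600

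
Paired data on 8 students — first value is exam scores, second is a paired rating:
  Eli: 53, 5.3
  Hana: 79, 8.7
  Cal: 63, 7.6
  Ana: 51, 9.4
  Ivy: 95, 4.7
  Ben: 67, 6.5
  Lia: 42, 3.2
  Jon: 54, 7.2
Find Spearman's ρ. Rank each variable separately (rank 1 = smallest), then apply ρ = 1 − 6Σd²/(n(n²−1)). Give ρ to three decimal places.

Ranks of variable 1: 3, 7, 5, 2, 8, 6, 1, 4
Ranks of variable 2: 3, 7, 6, 8, 2, 4, 1, 5
d = r₁ − r₂: 0, 0, -1, -6, 6, 2, 0, -1
d²: 0, 0, 1, 36, 36, 4, 0, 1; Σd² = 78
ρ = 1 − 6·78/(8·63) = 1 − 468/504 = 0.071

0.071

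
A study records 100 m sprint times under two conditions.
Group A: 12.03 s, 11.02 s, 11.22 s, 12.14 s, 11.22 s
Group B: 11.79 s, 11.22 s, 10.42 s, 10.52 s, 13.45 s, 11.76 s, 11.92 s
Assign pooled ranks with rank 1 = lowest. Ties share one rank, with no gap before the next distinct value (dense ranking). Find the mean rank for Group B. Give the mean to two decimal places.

Sorted (ascending): 10.42, 10.52, 11.02, 11.22, 11.22, 11.22, 11.76, 11.79, 11.92, 12.03, 12.14, 13.45
The 3 values of 11.22 share dense rank 4.
Remaining distinct values take the next consecutive integers.
Group B values → pooled ranks: 11.79→6, 11.22→4, 10.42→1, 10.52→2, 13.45→10, 11.76→5, 11.92→7
Mean rank = (6 + 4 + 1 + 2 + 10 + 5 + 7) / 7 = 5.00

5.00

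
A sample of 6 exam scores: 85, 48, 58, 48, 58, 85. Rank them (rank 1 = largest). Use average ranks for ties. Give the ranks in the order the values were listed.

Sorted (descending): 85, 85, 58, 58, 48, 48
The 2 values of 85 occupy positions 1–2 → average rank (1+2)/2 = 1.5.
The 2 values of 58 occupy positions 3–4 → average rank (3+4)/2 = 3.5.
The 2 values of 48 occupy positions 5–6 → average rank (5+6)/2 = 5.5.

1.5, 5.5, 3.5, 5.5, 3.5, 1.5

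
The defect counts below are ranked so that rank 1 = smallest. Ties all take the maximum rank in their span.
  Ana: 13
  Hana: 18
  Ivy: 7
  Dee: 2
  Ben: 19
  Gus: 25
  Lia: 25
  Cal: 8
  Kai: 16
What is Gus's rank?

9

Sorted (ascending): 2, 7, 8, 13, 16, 18, 19, 25, 25
The 2 values of 25 occupy positions 8–9 → each gets rank 9.
Gus has value 25 → rank 9.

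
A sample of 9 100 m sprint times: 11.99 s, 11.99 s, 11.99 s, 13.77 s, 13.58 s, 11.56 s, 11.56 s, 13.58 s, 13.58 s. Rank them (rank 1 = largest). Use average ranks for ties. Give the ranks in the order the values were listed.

Sorted (descending): 13.77, 13.58, 13.58, 13.58, 11.99, 11.99, 11.99, 11.56, 11.56
The 3 values of 13.58 occupy positions 2–4 → average rank 3.
The 3 values of 11.99 occupy positions 5–7 → average rank 6.
The 2 values of 11.56 occupy positions 8–9 → average rank (8+9)/2 = 8.5.

6, 6, 6, 1, 3, 8.5, 8.5, 3, 3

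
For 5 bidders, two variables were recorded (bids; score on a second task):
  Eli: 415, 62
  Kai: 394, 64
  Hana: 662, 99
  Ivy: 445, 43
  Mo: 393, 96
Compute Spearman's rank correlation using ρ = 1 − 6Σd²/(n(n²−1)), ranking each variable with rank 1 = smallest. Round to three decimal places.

0.000

Ranks of variable 1: 3, 2, 5, 4, 1
Ranks of variable 2: 2, 3, 5, 1, 4
d = r₁ − r₂: 1, -1, 0, 3, -3
d²: 1, 1, 0, 9, 9; Σd² = 20
ρ = 1 − 6·20/(5·24) = 1 − 120/120 = 0.000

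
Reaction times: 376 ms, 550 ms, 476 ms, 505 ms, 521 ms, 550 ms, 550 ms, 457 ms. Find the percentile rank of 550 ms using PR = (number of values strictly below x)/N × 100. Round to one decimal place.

62.5

N = 8.
Strictly below 550: 5. Equal to 550: 3.
PR = 5/8 × 100 = 62.5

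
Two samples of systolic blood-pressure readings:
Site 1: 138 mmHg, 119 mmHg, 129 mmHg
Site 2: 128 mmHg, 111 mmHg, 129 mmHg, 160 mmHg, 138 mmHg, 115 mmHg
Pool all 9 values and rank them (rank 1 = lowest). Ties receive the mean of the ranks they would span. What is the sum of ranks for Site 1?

16

Sorted (ascending): 111, 115, 119, 128, 129, 129, 138, 138, 160
The 2 values of 129 occupy positions 5–6 → average rank (5+6)/2 = 5.5.
The 2 values of 138 occupy positions 7–8 → average rank (7+8)/2 = 7.5.
Site 1 values → pooled ranks: 138→7.5, 119→3, 129→5.5
Rank sum = 7.5 + 3 + 5.5 = 16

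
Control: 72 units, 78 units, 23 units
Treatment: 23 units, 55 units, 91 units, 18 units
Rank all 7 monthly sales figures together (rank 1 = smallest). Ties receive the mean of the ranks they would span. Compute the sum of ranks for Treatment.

14.5

Sorted (ascending): 18, 23, 23, 55, 72, 78, 91
The 2 values of 23 occupy positions 2–3 → average rank (2+3)/2 = 2.5.
Treatment values → pooled ranks: 23→2.5, 55→4, 91→7, 18→1
Rank sum = 2.5 + 4 + 7 + 1 = 14.5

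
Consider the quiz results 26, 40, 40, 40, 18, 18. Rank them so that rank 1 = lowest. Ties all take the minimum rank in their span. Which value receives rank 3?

Sorted (ascending): 18, 18, 26, 40, 40, 40
The 2 values of 18 occupy positions 1–2 → each gets rank 1.
The 3 values of 40 occupy positions 4–6 → each gets rank 4.
Rank 3 → value 26.

26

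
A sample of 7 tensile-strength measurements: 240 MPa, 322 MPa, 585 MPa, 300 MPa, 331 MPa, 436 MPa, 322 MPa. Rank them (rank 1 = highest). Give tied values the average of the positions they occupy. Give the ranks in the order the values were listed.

Sorted (descending): 585, 436, 331, 322, 322, 300, 240
The 2 values of 322 occupy positions 4–5 → average rank (4+5)/2 = 4.5.

7, 4.5, 1, 6, 3, 2, 4.5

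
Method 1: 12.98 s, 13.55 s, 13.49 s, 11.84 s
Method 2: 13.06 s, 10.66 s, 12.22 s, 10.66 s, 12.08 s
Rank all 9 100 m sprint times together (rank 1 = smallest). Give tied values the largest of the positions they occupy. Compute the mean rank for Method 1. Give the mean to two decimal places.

6.50

Sorted (ascending): 10.66, 10.66, 11.84, 12.08, 12.22, 12.98, 13.06, 13.49, 13.55
The 2 values of 10.66 occupy positions 1–2 → each gets rank 2.
Method 1 values → pooled ranks: 12.98→6, 13.55→9, 13.49→8, 11.84→3
Mean rank = (6 + 9 + 8 + 3) / 4 = 6.50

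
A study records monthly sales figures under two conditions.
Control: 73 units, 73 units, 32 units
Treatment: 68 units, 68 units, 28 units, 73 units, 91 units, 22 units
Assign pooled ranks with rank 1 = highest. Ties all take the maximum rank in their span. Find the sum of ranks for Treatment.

Sorted (descending): 91, 73, 73, 73, 68, 68, 32, 28, 22
The 3 values of 73 occupy positions 2–4 → each gets rank 4.
The 2 values of 68 occupy positions 5–6 → each gets rank 6.
Treatment values → pooled ranks: 68→6, 68→6, 28→8, 73→4, 91→1, 22→9
Rank sum = 6 + 6 + 8 + 4 + 1 + 9 = 34

34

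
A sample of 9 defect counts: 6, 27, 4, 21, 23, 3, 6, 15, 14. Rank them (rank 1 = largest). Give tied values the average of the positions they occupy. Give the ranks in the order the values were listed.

6.5, 1, 8, 3, 2, 9, 6.5, 4, 5

Sorted (descending): 27, 23, 21, 15, 14, 6, 6, 4, 3
The 2 values of 6 occupy positions 6–7 → average rank (6+7)/2 = 6.5.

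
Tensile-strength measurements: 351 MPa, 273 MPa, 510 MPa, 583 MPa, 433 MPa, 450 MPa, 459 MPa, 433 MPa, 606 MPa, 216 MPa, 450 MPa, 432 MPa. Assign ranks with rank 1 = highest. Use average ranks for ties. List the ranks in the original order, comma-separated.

Sorted (descending): 606, 583, 510, 459, 450, 450, 433, 433, 432, 351, 273, 216
The 2 values of 450 occupy positions 5–6 → average rank (5+6)/2 = 5.5.
The 2 values of 433 occupy positions 7–8 → average rank (7+8)/2 = 7.5.

10, 11, 3, 2, 7.5, 5.5, 4, 7.5, 1, 12, 5.5, 9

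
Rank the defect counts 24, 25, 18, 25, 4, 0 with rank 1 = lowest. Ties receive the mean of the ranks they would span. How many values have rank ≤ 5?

4

Sorted (ascending): 0, 4, 18, 24, 25, 25
The 2 values of 25 occupy positions 5–6 → average rank (5+6)/2 = 5.5.
Ranks ≤ 5: {1, 2, 3, 4} → 4 values.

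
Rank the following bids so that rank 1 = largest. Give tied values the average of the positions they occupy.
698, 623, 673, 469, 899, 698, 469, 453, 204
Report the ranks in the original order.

2.5, 5, 4, 6.5, 1, 2.5, 6.5, 8, 9

Sorted (descending): 899, 698, 698, 673, 623, 469, 469, 453, 204
The 2 values of 698 occupy positions 2–3 → average rank (2+3)/2 = 2.5.
The 2 values of 469 occupy positions 6–7 → average rank (6+7)/2 = 6.5.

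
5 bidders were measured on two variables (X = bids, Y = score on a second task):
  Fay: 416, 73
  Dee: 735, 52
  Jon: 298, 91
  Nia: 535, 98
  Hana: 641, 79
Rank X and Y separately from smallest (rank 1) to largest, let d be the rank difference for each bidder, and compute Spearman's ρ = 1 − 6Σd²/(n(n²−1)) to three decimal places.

Ranks of variable 1: 2, 5, 1, 3, 4
Ranks of variable 2: 2, 1, 4, 5, 3
d = r₁ − r₂: 0, 4, -3, -2, 1
d²: 0, 16, 9, 4, 1; Σd² = 30
ρ = 1 − 6·30/(5·24) = 1 − 180/120 = -0.500

-0.500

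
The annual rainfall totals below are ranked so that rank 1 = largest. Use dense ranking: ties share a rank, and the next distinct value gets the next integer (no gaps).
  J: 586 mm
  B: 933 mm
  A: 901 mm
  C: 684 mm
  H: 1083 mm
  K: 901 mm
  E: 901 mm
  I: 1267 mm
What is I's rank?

1

Sorted (descending): 1267, 1083, 933, 901, 901, 901, 684, 586
The 3 values of 901 share dense rank 4.
Remaining distinct values take the next consecutive integers.
I has value 1267 mm → rank 1.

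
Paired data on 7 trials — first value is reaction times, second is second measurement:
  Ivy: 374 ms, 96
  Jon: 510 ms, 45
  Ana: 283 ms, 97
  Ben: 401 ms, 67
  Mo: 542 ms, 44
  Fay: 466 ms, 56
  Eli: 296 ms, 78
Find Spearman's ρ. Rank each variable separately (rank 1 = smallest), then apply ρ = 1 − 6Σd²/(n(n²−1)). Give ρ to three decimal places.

Ranks of variable 1: 3, 6, 1, 4, 7, 5, 2
Ranks of variable 2: 6, 2, 7, 4, 1, 3, 5
d = r₁ − r₂: -3, 4, -6, 0, 6, 2, -3
d²: 9, 16, 36, 0, 36, 4, 9; Σd² = 110
ρ = 1 − 6·110/(7·48) = 1 − 660/336 = -0.964

-0.964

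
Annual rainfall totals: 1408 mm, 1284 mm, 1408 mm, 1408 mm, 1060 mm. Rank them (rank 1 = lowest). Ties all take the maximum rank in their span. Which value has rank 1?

Sorted (ascending): 1060, 1284, 1408, 1408, 1408
The 3 values of 1408 occupy positions 3–5 → each gets rank 5.
Rank 1 → value 1060.

1060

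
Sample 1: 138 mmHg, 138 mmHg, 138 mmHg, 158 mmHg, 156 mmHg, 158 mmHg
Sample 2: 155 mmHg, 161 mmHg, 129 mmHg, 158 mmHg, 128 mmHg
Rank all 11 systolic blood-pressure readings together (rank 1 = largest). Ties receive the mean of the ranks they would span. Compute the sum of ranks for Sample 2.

Sorted (descending): 161, 158, 158, 158, 156, 155, 138, 138, 138, 129, 128
The 3 values of 158 occupy positions 2–4 → average rank 3.
The 3 values of 138 occupy positions 7–9 → average rank 8.
Sample 2 values → pooled ranks: 155→6, 161→1, 129→10, 158→3, 128→11
Rank sum = 6 + 1 + 10 + 3 + 11 = 31

31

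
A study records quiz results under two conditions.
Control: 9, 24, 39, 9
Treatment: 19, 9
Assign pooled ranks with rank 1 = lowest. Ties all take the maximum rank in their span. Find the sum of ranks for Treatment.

7

Sorted (ascending): 9, 9, 9, 19, 24, 39
The 3 values of 9 occupy positions 1–3 → each gets rank 3.
Treatment values → pooled ranks: 19→4, 9→3
Rank sum = 4 + 3 = 7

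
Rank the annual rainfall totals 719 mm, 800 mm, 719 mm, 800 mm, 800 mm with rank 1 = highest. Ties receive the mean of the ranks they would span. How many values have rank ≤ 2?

Sorted (descending): 800, 800, 800, 719, 719
The 3 values of 800 occupy positions 1–3 → average rank 2.
The 2 values of 719 occupy positions 4–5 → average rank (4+5)/2 = 4.5.
Ranks ≤ 2: {2, 2, 2} → 3 values.

3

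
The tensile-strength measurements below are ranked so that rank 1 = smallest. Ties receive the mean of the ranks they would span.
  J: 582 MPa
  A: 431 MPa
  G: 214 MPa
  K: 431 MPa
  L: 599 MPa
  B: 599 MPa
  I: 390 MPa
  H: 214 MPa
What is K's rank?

4.5

Sorted (ascending): 214, 214, 390, 431, 431, 582, 599, 599
The 2 values of 214 occupy positions 1–2 → average rank (1+2)/2 = 1.5.
The 2 values of 431 occupy positions 4–5 → average rank (4+5)/2 = 4.5.
The 2 values of 599 occupy positions 7–8 → average rank (7+8)/2 = 7.5.
K has value 431 MPa → rank 4.5.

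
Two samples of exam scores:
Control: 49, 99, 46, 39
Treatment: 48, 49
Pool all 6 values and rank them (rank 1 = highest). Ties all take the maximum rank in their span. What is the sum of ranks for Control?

Sorted (descending): 99, 49, 49, 48, 46, 39
The 2 values of 49 occupy positions 2–3 → each gets rank 3.
Control values → pooled ranks: 49→3, 99→1, 46→5, 39→6
Rank sum = 3 + 1 + 5 + 6 = 15

15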